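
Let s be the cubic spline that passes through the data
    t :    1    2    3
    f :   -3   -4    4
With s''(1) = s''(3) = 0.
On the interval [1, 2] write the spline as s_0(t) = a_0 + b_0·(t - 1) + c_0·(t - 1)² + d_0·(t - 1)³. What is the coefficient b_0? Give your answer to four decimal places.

Put M_i = s'' at the i-th knot. Here h = (1, 1) and Δ = (-1, 8), so the interior equations h_(i-1)·M_(i-1) + 2(h_(i-1)+h_i)·M_i + h_i·M_(i+1) = 6(Δ_i − Δ_(i-1)) read
  1·M_0 + 4·M_1 + 1·M_2 = 6(Δ_1 - Δ_0) = 54
Natural end conditions: M_0 = M_2 = 0.
Solving the tridiagonal system: M_0 = 0, M_1 = 27/2, M_2 = 0.
On [1, 2], with s_0(t) = a_0 + b_0·(t - 1) + c_0·(t - 1)² + d_0·(t - 1)³: c_0 = M_0/2 = 0, d_0 = (M_1 - M_0)/(6h_0) = 9/4, b_0 = Δ_0 - h_0(2M_0 + M_1)/6 = -13/4.

-3.2500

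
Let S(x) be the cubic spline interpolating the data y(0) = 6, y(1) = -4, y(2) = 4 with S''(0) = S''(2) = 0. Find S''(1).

With σ_i denoting the second derivative at x_i, h_i = 1, 1, and Δ_i = (y_(i+1) − y_i)/h_i = -10, 8:
  1·σ_0 + 4·σ_1 + 1·σ_2 = 6(Δ_1 - Δ_0) = 108
Natural end conditions: σ_0 = σ_2 = 0.
Hence σ_0 = 0, σ_1 = 27, σ_2 = 0.

27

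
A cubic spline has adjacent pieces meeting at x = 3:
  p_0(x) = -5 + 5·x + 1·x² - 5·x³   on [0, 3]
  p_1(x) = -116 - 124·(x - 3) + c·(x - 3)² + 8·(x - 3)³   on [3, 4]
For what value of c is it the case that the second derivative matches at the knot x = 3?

-44

p_0''(x) = 2 - 30·x, so p_0''(3) = -88. On the right, p_1''(3) = 2c, so c = -44.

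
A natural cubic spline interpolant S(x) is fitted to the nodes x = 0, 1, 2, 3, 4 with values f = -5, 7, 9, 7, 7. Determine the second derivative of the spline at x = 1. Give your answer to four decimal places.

Write M_i for S''(x_i). With h_i = 1, 1, 1, 1 and divided differences Δ_i = 12, 2, -2, 0, the continuity of S' gives the tridiagonal system
  1·M_0 + 4·M_1 + 1·M_2 = 6(Δ_1 - Δ_0) = -60
  1·M_1 + 4·M_2 + 1·M_3 = 6(Δ_2 - Δ_1) = -24
  1·M_2 + 4·M_3 + 1·M_4 = 6(Δ_3 - Δ_2) = 12
Natural end conditions: M_0 = M_4 = 0.
Solving the tridiagonal system: M_0 = 0, M_1 = -99/7, M_2 = -24/7, M_3 = 27/7, M_4 = 0.

-14.1429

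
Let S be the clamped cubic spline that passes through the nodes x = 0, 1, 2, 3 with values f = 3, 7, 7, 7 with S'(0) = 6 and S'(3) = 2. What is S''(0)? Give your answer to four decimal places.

-3.4667

Put σ_i = S'' at the i-th knot. Here h = (1, 1, 1) and Δ = (4, 0, 0), so the interior equations h_(i-1)·σ_(i-1) + 2(h_(i-1)+h_i)·σ_i + h_i·σ_(i+1) = 6(Δ_i − Δ_(i-1)) read
  1·σ_0 + 4·σ_1 + 1·σ_2 = 6(Δ_1 - Δ_0) = -24
  1·σ_1 + 4·σ_2 + 1·σ_3 = 6(Δ_2 - Δ_1) = 0
Clamped end conditions give two more equations: 2h_0·σ_0 + h_0·σ_1 = 6(Δ_0 - S'(0)) = -12 and h_2·σ_2 + 2h_2·σ_3 = 6(S'(3) - Δ_2) = 12.
Hence σ_0 = -52/15, σ_1 = -76/15, σ_2 = -4/15, σ_3 = 92/15.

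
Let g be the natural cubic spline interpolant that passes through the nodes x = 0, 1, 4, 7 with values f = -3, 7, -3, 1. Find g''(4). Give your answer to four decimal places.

5.3333

Write m_i for g''(x_i). With h_i = 1, 3, 3 and divided differences Δ_i = 10, -10/3, 4/3, the continuity of g' gives the tridiagonal system
  1·m_0 + 8·m_1 + 3·m_2 = 6(Δ_1 - Δ_0) = -80
  3·m_1 + 12·m_2 + 3·m_3 = 6(Δ_2 - Δ_1) = 28
Natural end conditions: m_0 = m_3 = 0.
Hence m_0 = 0, m_1 = -12, m_2 = 16/3, m_3 = 0.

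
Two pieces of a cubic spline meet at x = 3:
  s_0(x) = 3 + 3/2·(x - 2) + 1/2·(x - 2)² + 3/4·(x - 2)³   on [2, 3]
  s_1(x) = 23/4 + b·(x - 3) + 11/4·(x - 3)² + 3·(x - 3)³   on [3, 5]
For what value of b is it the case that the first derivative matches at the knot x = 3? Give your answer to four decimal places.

s_0'(x) = 3/2 + 1·(x - 2) + 9/4·(x - 2)², so s_0'(3) = 19/4. On the right, s_1'(3) = b, so b = 19/4.

4.7500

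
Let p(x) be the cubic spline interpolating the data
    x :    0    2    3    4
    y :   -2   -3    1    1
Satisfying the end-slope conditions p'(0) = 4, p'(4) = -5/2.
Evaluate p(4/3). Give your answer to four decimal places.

Write M_i for p''(x_i). With h_i = 2, 1, 1 and divided differences Δ_i = -1/2, 4, 0, the continuity of p' gives the tridiagonal system
  2·M_0 + 6·M_1 + 1·M_2 = 6(Δ_1 - Δ_0) = 27
  1·M_1 + 4·M_2 + 1·M_3 = 6(Δ_2 - Δ_1) = -24
Clamped end conditions give two more equations: 2h_0·M_0 + h_0·M_1 = 6(Δ_0 - p'(0)) = -27 and h_2·M_2 + 2h_2·M_3 = 6(p'(4) - Δ_2) = -15.
Hence M_0 = -127/11, M_1 = 211/22, M_2 = -82/11, M_3 = -83/22.
On [0, 2], p(x) = -2 + 4·x - 127/22·x² + 155/88·x³.
With x = 4/3: p(4/3) = -818/297.

-2.7542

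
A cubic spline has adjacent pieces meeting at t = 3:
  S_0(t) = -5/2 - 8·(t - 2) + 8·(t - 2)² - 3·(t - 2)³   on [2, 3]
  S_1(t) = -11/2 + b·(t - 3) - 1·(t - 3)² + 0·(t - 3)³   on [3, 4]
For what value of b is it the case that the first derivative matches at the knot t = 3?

-1

S_0'(t) = -8 + 16·(t - 2) - 9·(t - 2)², so S_0'(3) = -1. On the right, S_1'(3) = b, so b = -1.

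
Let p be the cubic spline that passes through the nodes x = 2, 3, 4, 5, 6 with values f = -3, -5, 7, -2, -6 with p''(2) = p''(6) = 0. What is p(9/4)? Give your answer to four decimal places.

Write σ_i for p''(x_i). With h_i = 1, 1, 1, 1 and divided differences Δ_i = -2, 12, -9, -4, the continuity of p' gives the tridiagonal system
  1·σ_0 + 4·σ_1 + 1·σ_2 = 6(Δ_1 - Δ_0) = 84
  1·σ_1 + 4·σ_2 + 1·σ_3 = 6(Δ_2 - Δ_1) = -126
  1·σ_2 + 4·σ_3 + 1·σ_4 = 6(Δ_3 - Δ_2) = 30
Natural end conditions: σ_0 = σ_4 = 0.
Forward elimination and back-substitution give σ_0 = 0, σ_1 = 897/28, σ_2 = -309/7, σ_3 = 519/28, σ_4 = 0.
On [2, 3], p(x) = -3 - 411/56·(x - 2) + 0·(x - 2)² + 299/56·(x - 2)³.
With (x - 2) = 1/4: p(9/4) = -17029/3584.

-4.7514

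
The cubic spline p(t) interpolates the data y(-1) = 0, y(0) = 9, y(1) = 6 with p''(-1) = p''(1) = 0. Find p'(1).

-6

With M_i denoting the second derivative at x_i, h_i = 1, 1, and Δ_i = (y_(i+1) − y_i)/h_i = 9, -3:
  1·M_0 + 4·M_1 + 1·M_2 = 6(Δ_1 - Δ_0) = -72
Natural end conditions: M_0 = M_2 = 0.
Forward elimination and back-substitution give M_0 = 0, M_1 = -18, M_2 = 0.
On [0, 1], p'(t) = b_1 + 2c_1·t + 3d_1·t² with b_1 = Δ_1 - h_1(2M_1 + M_2)/6 = 3, c_1 = M_1/2 = -9, d_1 = (M_2 - M_1)/(6h_1) = 3. So p'(1) = -6.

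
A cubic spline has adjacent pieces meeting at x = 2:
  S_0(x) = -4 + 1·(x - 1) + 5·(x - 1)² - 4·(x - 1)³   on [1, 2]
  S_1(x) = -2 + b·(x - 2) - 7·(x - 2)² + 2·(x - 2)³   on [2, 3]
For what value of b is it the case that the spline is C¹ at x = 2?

-1

S_0'(x) = 1 + 10·(x - 1) - 12·(x - 1)², so S_0'(2) = -1. On the right, S_1'(2) = b, so b = -1.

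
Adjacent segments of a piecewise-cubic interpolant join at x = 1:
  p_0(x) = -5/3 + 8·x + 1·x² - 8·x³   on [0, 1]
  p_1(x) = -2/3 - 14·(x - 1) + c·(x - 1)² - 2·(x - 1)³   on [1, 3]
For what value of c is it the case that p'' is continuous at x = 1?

-23

p_0''(x) = 2 - 48·x, so p_0''(1) = -46. On the right, p_1''(1) = 2c, so c = -23.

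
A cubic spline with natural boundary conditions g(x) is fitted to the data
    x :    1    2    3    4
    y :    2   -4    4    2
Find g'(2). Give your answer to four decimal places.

2.8000

With m_i denoting the second derivative at x_i, h_i = 1, 1, 1, and Δ_i = (y_(i+1) − y_i)/h_i = -6, 8, -2:
  1·m_0 + 4·m_1 + 1·m_2 = 6(Δ_1 - Δ_0) = 84
  1·m_1 + 4·m_2 + 1·m_3 = 6(Δ_2 - Δ_1) = -60
Natural end conditions: m_0 = m_3 = 0.
Solving: m_0 = 0, m_1 = 132/5, m_2 = -108/5, m_3 = 0.
On [2, 3], g'(x) = b_1 + 2c_1·(x - 2) + 3d_1·(x - 2)² with b_1 = Δ_1 - h_1(2m_1 + m_2)/6 = 14/5, c_1 = m_1/2 = 66/5, d_1 = (m_2 - m_1)/(6h_1) = -8. So g'(2) = 14/5.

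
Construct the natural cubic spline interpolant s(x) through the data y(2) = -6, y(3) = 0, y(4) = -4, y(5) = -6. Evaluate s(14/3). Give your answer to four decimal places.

-5.6889

Write M_i for s''(x_i). With h_i = 1, 1, 1 and divided differences Δ_i = 6, -4, -2, the continuity of s' gives the tridiagonal system
  1·M_0 + 4·M_1 + 1·M_2 = 6(Δ_1 - Δ_0) = -60
  1·M_1 + 4·M_2 + 1·M_3 = 6(Δ_2 - Δ_1) = 12
Natural end conditions: M_0 = M_3 = 0.
Solving the tridiagonal system: M_0 = 0, M_1 = -84/5, M_2 = 36/5, M_3 = 0.
On [4, 5], s(x) = -4 - 22/5·(x - 4) + 18/5·(x - 4)² - 6/5·(x - 4)³.
With (x - 4) = 2/3: s(14/3) = -256/45.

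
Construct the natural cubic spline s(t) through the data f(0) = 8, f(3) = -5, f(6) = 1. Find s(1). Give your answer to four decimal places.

Let m_i = s''(x_i). Step sizes h_i = 3, 3; slopes of the chords Δ_i = (y_(i+1) - y_i)/h_i = -13/3, 2.
  3·m_0 + 12·m_1 + 3·m_2 = 6(Δ_1 - Δ_0) = 38
Natural end conditions: m_0 = m_2 = 0.
Hence m_0 = 0, m_1 = 19/6, m_2 = 0.
On [0, 3], s(t) = 8 - 71/12·t + 0·t² + 19/108·t³.
With t = 1: s(1) = 61/27.

2.2593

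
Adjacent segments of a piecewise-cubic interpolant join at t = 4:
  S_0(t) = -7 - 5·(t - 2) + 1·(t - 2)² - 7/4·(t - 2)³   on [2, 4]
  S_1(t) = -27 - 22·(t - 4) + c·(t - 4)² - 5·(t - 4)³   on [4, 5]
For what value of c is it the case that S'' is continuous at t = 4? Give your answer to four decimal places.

S_0''(t) = 2 - 21/2·(t - 2), so S_0''(4) = -19. On the right, S_1''(4) = 2c, so c = -19/2.

-9.5000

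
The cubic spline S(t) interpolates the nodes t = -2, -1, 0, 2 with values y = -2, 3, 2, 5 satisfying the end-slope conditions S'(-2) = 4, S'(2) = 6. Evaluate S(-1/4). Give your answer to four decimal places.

2.5685

Write m_i for S''(x_i). With h_i = 1, 1, 2 and divided differences Δ_i = 5, -1, 3/2, the continuity of S' gives the tridiagonal system
  1·m_0 + 4·m_1 + 1·m_2 = 6(Δ_1 - Δ_0) = -36
  1·m_1 + 6·m_2 + 2·m_3 = 6(Δ_2 - Δ_1) = 15
Clamped end conditions give two more equations: 2h_0·m_0 + h_0·m_1 = 6(Δ_0 - S'(-2)) = 6 and h_2·m_2 + 2h_2·m_3 = 6(S'(2) - Δ_2) = 27.
Hence m_0 = 197/22, m_1 = -131/11, m_2 = 59/22, m_3 = 119/22.
On [-1, 0], S(t) = 3 + 111/44·(t + 1) - 131/22·(t + 1)² + 107/44·(t + 1)³.
With (t + 1) = 3/4: S(-1/4) = 7233/2816.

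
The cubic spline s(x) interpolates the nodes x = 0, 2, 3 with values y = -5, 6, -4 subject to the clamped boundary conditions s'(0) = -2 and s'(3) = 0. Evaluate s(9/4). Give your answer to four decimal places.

3.4648

Let m_i = s''(x_i). Step sizes h_i = 2, 1; slopes of the chords Δ_i = (y_(i+1) - y_i)/h_i = 11/2, -10.
  2·m_0 + 6·m_1 + 1·m_2 = 6(Δ_1 - Δ_0) = -93
Clamped end conditions give two more equations: 2h_0·m_0 + h_0·m_1 = 6(Δ_0 - s'(0)) = 45 and h_1·m_1 + 2h_1·m_2 = 6(s'(3) - Δ_1) = 60.
Solving: m_0 = 329/12, m_1 = -97/3, m_2 = 277/6.
On [2, 3], s(x) = 6 - 83/12·(x - 2) - 97/6·(x - 2)² + 157/12·(x - 2)³.
With (x - 2) = 1/4: s(9/4) = 887/256.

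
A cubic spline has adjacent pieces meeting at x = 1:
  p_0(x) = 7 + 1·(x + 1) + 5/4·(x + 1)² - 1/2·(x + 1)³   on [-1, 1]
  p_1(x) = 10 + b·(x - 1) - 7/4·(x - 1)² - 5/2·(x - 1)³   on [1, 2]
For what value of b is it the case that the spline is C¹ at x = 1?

0

p_0'(x) = 1 + 5/2·(x + 1) - 3/2·(x + 1)², so p_0'(1) = 0. On the right, p_1'(1) = b, so b = 0.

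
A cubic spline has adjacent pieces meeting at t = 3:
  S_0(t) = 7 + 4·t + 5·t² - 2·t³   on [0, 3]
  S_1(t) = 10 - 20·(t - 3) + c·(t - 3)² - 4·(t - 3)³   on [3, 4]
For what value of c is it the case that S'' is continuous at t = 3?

S_0''(t) = 10 - 12·t, so S_0''(3) = -26. On the right, S_1''(3) = 2c, so c = -13.

-13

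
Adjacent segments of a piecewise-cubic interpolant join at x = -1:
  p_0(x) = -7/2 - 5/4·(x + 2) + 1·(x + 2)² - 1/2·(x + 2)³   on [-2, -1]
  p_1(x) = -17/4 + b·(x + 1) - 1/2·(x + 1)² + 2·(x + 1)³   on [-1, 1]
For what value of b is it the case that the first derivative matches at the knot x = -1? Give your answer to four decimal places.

p_0'(x) = -5/4 + 2·(x + 2) - 3/2·(x + 2)², so p_0'(-1) = -3/4. On the right, p_1'(-1) = b, so b = -3/4.

-0.7500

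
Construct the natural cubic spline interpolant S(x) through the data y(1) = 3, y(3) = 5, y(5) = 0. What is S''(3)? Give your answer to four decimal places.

-2.6250

Put m_i = S'' at the i-th knot. Here h = (2, 2) and Δ = (1, -5/2), so the interior equations h_(i-1)·m_(i-1) + 2(h_(i-1)+h_i)·m_i + h_i·m_(i+1) = 6(Δ_i − Δ_(i-1)) read
  2·m_0 + 8·m_1 + 2·m_2 = 6(Δ_1 - Δ_0) = -21
Natural end conditions: m_0 = m_2 = 0.
Hence m_0 = 0, m_1 = -21/8, m_2 = 0.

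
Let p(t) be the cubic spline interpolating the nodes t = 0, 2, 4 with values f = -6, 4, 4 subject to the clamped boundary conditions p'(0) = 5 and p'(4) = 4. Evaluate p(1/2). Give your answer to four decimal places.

-3.1719

Put M_i = p'' at the i-th knot. Here h = (2, 2) and Δ = (5, 0), so the interior equations h_(i-1)·M_(i-1) + 2(h_(i-1)+h_i)·M_i + h_i·M_(i+1) = 6(Δ_i − Δ_(i-1)) read
  2·M_0 + 8·M_1 + 2·M_2 = 6(Δ_1 - Δ_0) = -30
Clamped end conditions give two more equations: 2h_0·M_0 + h_0·M_1 = 6(Δ_0 - p'(0)) = 0 and h_1·M_1 + 2h_1·M_2 = 6(p'(4) - Δ_1) = 24.
Forward elimination and back-substitution give M_0 = 7/2, M_1 = -7, M_2 = 19/2.
On [0, 2], p(t) = -6 + 5·t + 7/4·t² - 7/8·t³.
With t = 1/2: p(1/2) = -203/64.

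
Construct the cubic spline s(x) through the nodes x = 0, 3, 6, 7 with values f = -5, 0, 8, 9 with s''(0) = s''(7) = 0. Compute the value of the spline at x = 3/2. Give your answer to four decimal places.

-3.0043

Let m_i = s''(x_i). Step sizes h_i = 3, 3, 1; slopes of the chords Δ_i = (y_(i+1) - y_i)/h_i = 5/3, 8/3, 1.
  3·m_0 + 12·m_1 + 3·m_2 = 6(Δ_1 - Δ_0) = 6
  3·m_1 + 8·m_2 + 1·m_3 = 6(Δ_2 - Δ_1) = -10
Natural end conditions: m_0 = m_3 = 0.
Solving: m_0 = 0, m_1 = 26/29, m_2 = -46/29, m_3 = 0.
On [0, 3], s(x) = -5 + 106/87·x + 0·x² + 13/261·x³.
With x = 3/2: s(3/2) = -697/232.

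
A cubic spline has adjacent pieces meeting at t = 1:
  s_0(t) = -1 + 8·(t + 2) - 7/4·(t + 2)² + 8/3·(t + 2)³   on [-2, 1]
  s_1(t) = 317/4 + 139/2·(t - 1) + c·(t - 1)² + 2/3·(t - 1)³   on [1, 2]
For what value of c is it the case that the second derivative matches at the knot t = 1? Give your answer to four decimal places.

s_0''(t) = -7/2 + 16·(t + 2), so s_0''(1) = 89/2. On the right, s_1''(1) = 2c, so c = 89/4.

22.2500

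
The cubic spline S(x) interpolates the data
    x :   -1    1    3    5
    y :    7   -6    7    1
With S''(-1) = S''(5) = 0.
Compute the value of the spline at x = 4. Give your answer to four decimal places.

With M_i denoting the second derivative at x_i, h_i = 2, 2, 2, and Δ_i = (y_(i+1) − y_i)/h_i = -13/2, 13/2, -3:
  2·M_0 + 8·M_1 + 2·M_2 = 6(Δ_1 - Δ_0) = 78
  2·M_1 + 8·M_2 + 2·M_3 = 6(Δ_2 - Δ_1) = -57
Natural end conditions: M_0 = M_3 = 0.
Solving the tridiagonal system: M_0 = 0, M_1 = 123/10, M_2 = -51/5, M_3 = 0.
On [3, 5], S(x) = 7 + 19/5·(x - 3) - 51/10·(x - 3)² + 17/20·(x - 3)³.
With (x - 3) = 1: S(4) = 131/20.

6.5500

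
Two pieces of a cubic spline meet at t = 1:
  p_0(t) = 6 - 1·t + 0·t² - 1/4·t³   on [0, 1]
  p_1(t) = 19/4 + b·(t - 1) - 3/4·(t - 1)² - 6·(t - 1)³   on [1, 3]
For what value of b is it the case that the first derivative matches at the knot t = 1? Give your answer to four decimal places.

-1.7500

p_0'(t) = -1 + 0·t - 3/4·t², so p_0'(1) = -7/4. On the right, p_1'(1) = b, so b = -7/4.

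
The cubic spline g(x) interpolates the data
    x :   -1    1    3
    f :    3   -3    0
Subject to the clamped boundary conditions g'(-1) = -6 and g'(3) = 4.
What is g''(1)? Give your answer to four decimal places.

Put σ_i = g'' at the i-th knot. Here h = (2, 2) and Δ = (-3, 3/2), so the interior equations h_(i-1)·σ_(i-1) + 2(h_(i-1)+h_i)·σ_i + h_i·σ_(i+1) = 6(Δ_i − Δ_(i-1)) read
  2·σ_0 + 8·σ_1 + 2·σ_2 = 6(Δ_1 - Δ_0) = 27
Clamped end conditions give two more equations: 2h_0·σ_0 + h_0·σ_1 = 6(Δ_0 - g'(-1)) = 18 and h_1·σ_1 + 2h_1·σ_2 = 6(g'(3) - Δ_1) = 15.
Solving the tridiagonal system: σ_0 = 29/8, σ_1 = 7/4, σ_2 = 23/8.

1.7500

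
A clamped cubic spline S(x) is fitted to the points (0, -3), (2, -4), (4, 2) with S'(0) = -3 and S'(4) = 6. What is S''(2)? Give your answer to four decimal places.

Let m_i = S''(x_i). Step sizes h_i = 2, 2; slopes of the chords Δ_i = (y_(i+1) - y_i)/h_i = -1/2, 3.
  2·m_0 + 8·m_1 + 2·m_2 = 6(Δ_1 - Δ_0) = 21
Clamped end conditions give two more equations: 2h_0·m_0 + h_0·m_1 = 6(Δ_0 - S'(0)) = 15 and h_1·m_1 + 2h_1·m_2 = 6(S'(4) - Δ_1) = 18.
Hence m_0 = 27/8, m_1 = 3/4, m_2 = 33/8.

0.7500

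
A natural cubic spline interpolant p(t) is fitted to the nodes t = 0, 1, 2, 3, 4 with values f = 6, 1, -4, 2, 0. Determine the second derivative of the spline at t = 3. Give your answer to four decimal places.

-17.5714

Write σ_i for p''(x_i). With h_i = 1, 1, 1, 1 and divided differences Δ_i = -5, -5, 6, -2, the continuity of p' gives the tridiagonal system
  1·σ_0 + 4·σ_1 + 1·σ_2 = 6(Δ_1 - Δ_0) = 0
  1·σ_1 + 4·σ_2 + 1·σ_3 = 6(Δ_2 - Δ_1) = 66
  1·σ_2 + 4·σ_3 + 1·σ_4 = 6(Δ_3 - Δ_2) = -48
Natural end conditions: σ_0 = σ_4 = 0.
Solving the tridiagonal system: σ_0 = 0, σ_1 = -39/7, σ_2 = 156/7, σ_3 = -123/7, σ_4 = 0.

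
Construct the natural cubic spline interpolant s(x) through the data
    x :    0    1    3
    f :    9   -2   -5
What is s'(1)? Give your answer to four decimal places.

With σ_i denoting the second derivative at x_i, h_i = 1, 2, and Δ_i = (y_(i+1) − y_i)/h_i = -11, -3/2:
  1·σ_0 + 6·σ_1 + 2·σ_2 = 6(Δ_1 - Δ_0) = 57
Natural end conditions: σ_0 = σ_2 = 0.
Solving: σ_0 = 0, σ_1 = 19/2, σ_2 = 0.
On [1, 3], s'(x) = b_1 + 2c_1·(x - 1) + 3d_1·(x - 1)² with b_1 = Δ_1 - h_1(2σ_1 + σ_2)/6 = -47/6, c_1 = σ_1/2 = 19/4, d_1 = (σ_2 - σ_1)/(6h_1) = -19/24. So s'(1) = -47/6.

-7.8333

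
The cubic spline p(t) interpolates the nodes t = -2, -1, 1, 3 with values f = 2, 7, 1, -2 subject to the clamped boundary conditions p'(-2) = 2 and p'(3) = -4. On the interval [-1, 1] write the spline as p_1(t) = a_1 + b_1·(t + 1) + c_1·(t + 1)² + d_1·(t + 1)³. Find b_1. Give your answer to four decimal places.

3.3696

Put M_i = p'' at the i-th knot. Here h = (1, 2, 2) and Δ = (5, -3, -3/2), so the interior equations h_(i-1)·M_(i-1) + 2(h_(i-1)+h_i)·M_i + h_i·M_(i+1) = 6(Δ_i − Δ_(i-1)) read
  1·M_0 + 6·M_1 + 2·M_2 = 6(Δ_1 - Δ_0) = -48
  2·M_1 + 8·M_2 + 2·M_3 = 6(Δ_2 - Δ_1) = 9
Clamped end conditions give two more equations: 2h_0·M_0 + h_0·M_1 = 6(Δ_0 - p'(-2)) = 18 and h_2·M_2 + 2h_2·M_3 = 6(p'(3) - Δ_2) = -15.
Solving: M_0 = 351/23, M_1 = -288/23, M_2 = 273/46, M_3 = -309/46.
On [-1, 1], with p_1(t) = a_1 + b_1·(t + 1) + c_1·(t + 1)² + d_1·(t + 1)³: c_1 = M_1/2 = -144/23, d_1 = (M_2 - M_1)/(6h_1) = 283/184, b_1 = Δ_1 - h_1(2M_1 + M_2)/6 = 155/46.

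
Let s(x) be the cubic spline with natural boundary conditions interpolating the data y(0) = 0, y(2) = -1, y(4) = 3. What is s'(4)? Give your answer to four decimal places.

2.6250

Write m_i for s''(x_i). With h_i = 2, 2 and divided differences Δ_i = -1/2, 2, the continuity of s' gives the tridiagonal system
  2·m_0 + 8·m_1 + 2·m_2 = 6(Δ_1 - Δ_0) = 15
Natural end conditions: m_0 = m_2 = 0.
Solving: m_0 = 0, m_1 = 15/8, m_2 = 0.
On [2, 4], s'(x) = b_1 + 2c_1·(x - 2) + 3d_1·(x - 2)² with b_1 = Δ_1 - h_1(2m_1 + m_2)/6 = 3/4, c_1 = m_1/2 = 15/16, d_1 = (m_2 - m_1)/(6h_1) = -5/32. So s'(4) = 21/8.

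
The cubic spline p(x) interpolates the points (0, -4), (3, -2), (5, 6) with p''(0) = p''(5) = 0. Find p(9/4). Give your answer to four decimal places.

With M_i denoting the second derivative at x_i, h_i = 3, 2, and Δ_i = (y_(i+1) − y_i)/h_i = 2/3, 4:
  3·M_0 + 10·M_1 + 2·M_2 = 6(Δ_1 - Δ_0) = 20
Natural end conditions: M_0 = M_2 = 0.
Hence M_0 = 0, M_1 = 2, M_2 = 0.
On [0, 3], p(x) = -4 - 1/3·x + 0·x² + 1/9·x³.
With x = 9/4: p(9/4) = -223/64.

-3.4844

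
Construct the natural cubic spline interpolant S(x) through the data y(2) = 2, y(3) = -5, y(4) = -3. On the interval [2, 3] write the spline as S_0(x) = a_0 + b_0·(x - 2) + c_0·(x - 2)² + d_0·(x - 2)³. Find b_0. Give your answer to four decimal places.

-9.2500

Put M_i = S'' at the i-th knot. Here h = (1, 1) and Δ = (-7, 2), so the interior equations h_(i-1)·M_(i-1) + 2(h_(i-1)+h_i)·M_i + h_i·M_(i+1) = 6(Δ_i − Δ_(i-1)) read
  1·M_0 + 4·M_1 + 1·M_2 = 6(Δ_1 - Δ_0) = 54
Natural end conditions: M_0 = M_2 = 0.
Solving the tridiagonal system: M_0 = 0, M_1 = 27/2, M_2 = 0.
On [2, 3], with S_0(x) = a_0 + b_0·(x - 2) + c_0·(x - 2)² + d_0·(x - 2)³: c_0 = M_0/2 = 0, d_0 = (M_1 - M_0)/(6h_0) = 9/4, b_0 = Δ_0 - h_0(2M_0 + M_1)/6 = -37/4.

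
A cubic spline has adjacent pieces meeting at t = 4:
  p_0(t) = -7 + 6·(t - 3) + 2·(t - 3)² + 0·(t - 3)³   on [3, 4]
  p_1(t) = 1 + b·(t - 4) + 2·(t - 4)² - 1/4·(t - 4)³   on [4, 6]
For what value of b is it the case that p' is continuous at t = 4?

p_0'(t) = 6 + 4·(t - 3) + 0·(t - 3)², so p_0'(4) = 10. On the right, p_1'(4) = b, so b = 10.

10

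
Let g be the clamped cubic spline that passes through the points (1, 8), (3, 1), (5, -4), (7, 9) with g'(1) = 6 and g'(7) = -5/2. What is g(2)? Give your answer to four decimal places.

7.8417

Let m_i = g''(x_i). Step sizes h_i = 2, 2, 2; slopes of the chords Δ_i = (y_(i+1) - y_i)/h_i = -7/2, -5/2, 13/2.
  2·m_0 + 8·m_1 + 2·m_2 = 6(Δ_1 - Δ_0) = 6
  2·m_1 + 8·m_2 + 2·m_3 = 6(Δ_2 - Δ_1) = 54
Clamped end conditions give two more equations: 2h_0·m_0 + h_0·m_1 = 6(Δ_0 - g'(1)) = -57 and h_2·m_2 + 2h_2·m_3 = 6(g'(7) - Δ_2) = -54.
Solving: m_0 = -227/15, m_1 = 53/30, m_2 = 166/15, m_3 = -571/30.
On [1, 3], g(x) = 8 + 6·(x - 1) - 227/30·(x - 1)² + 169/120·(x - 1)³.
With (x - 1) = 1: g(2) = 941/120.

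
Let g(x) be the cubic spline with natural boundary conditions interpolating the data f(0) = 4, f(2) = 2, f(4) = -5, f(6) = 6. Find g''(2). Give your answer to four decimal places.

-3.8000

Put M_i = g'' at the i-th knot. Here h = (2, 2, 2) and Δ = (-1, -7/2, 11/2), so the interior equations h_(i-1)·M_(i-1) + 2(h_(i-1)+h_i)·M_i + h_i·M_(i+1) = 6(Δ_i − Δ_(i-1)) read
  2·M_0 + 8·M_1 + 2·M_2 = 6(Δ_1 - Δ_0) = -15
  2·M_1 + 8·M_2 + 2·M_3 = 6(Δ_2 - Δ_1) = 54
Natural end conditions: M_0 = M_3 = 0.
Forward elimination and back-substitution give M_0 = 0, M_1 = -19/5, M_2 = 77/10, M_3 = 0.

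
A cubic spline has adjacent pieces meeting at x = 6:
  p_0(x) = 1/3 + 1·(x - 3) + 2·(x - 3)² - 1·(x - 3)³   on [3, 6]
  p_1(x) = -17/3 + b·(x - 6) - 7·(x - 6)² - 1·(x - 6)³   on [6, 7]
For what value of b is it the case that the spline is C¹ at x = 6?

-14

p_0'(x) = 1 + 4·(x - 3) - 3·(x - 3)², so p_0'(6) = -14. On the right, p_1'(6) = b, so b = -14.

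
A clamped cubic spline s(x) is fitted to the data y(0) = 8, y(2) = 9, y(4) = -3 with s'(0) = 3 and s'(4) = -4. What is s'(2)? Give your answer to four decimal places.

Write m_i for s''(x_i). With h_i = 2, 2 and divided differences Δ_i = 1/2, -6, the continuity of s' gives the tridiagonal system
  2·m_0 + 8·m_1 + 2·m_2 = 6(Δ_1 - Δ_0) = -39
Clamped end conditions give two more equations: 2h_0·m_0 + h_0·m_1 = 6(Δ_0 - s'(0)) = -15 and h_1·m_1 + 2h_1·m_2 = 6(s'(4) - Δ_1) = 12.
Solving: m_0 = -5/8, m_1 = -25/4, m_2 = 49/8.
On [2, 4], s'(x) = b_1 + 2c_1·(x - 2) + 3d_1·(x - 2)² with b_1 = Δ_1 - h_1(2m_1 + m_2)/6 = -31/8, c_1 = m_1/2 = -25/8, d_1 = (m_2 - m_1)/(6h_1) = 33/32. So s'(2) = -31/8.

-3.8750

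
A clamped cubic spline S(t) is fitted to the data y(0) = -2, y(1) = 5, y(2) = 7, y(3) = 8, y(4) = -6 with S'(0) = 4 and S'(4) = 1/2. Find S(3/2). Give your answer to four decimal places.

Put m_i = S'' at the i-th knot. Here h = (1, 1, 1, 1) and Δ = (7, 2, 1, -14), so the interior equations h_(i-1)·m_(i-1) + 2(h_(i-1)+h_i)·m_i + h_i·m_(i+1) = 6(Δ_i − Δ_(i-1)) read
  1·m_0 + 4·m_1 + 1·m_2 = 6(Δ_1 - Δ_0) = -30
  1·m_1 + 4·m_2 + 1·m_3 = 6(Δ_2 - Δ_1) = -6
  1·m_2 + 4·m_3 + 1·m_4 = 6(Δ_3 - Δ_2) = -90
Clamped end conditions give two more equations: 2h_0·m_0 + h_0·m_1 = 6(Δ_0 - S'(0)) = 18 and h_3·m_3 + 2h_3·m_4 = 6(S'(4) - Δ_3) = 87.
Hence m_0 = 131/8, m_1 = -59/4, m_2 = 101/8, m_3 = -167/4, m_4 = 515/8.
On [1, 2], S(t) = 5 + 77/16·(t - 1) - 59/8·(t - 1)² + 73/16·(t - 1)³.
With (t - 1) = 1/2: S(3/2) = 785/128.

6.1328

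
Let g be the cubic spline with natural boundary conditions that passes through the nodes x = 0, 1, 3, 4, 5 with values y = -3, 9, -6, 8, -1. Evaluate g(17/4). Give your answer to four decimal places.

8.1814

Write M_i for g''(x_i). With h_i = 1, 2, 1, 1 and divided differences Δ_i = 12, -15/2, 14, -9, the continuity of g' gives the tridiagonal system
  1·M_0 + 6·M_1 + 2·M_2 = 6(Δ_1 - Δ_0) = -117
  2·M_1 + 6·M_2 + 1·M_3 = 6(Δ_2 - Δ_1) = 129
  1·M_2 + 4·M_3 + 1·M_4 = 6(Δ_3 - Δ_2) = -138
Natural end conditions: M_0 = M_4 = 0.
Forward elimination and back-substitution give M_0 = 0, M_1 = -3999/122, M_2 = 2430/61, M_3 = -2712/61, M_4 = 0.
On [4, 5], g(x) = 8 + 355/61·(x - 4) - 1356/61·(x - 4)² + 452/61·(x - 4)³.
With (x - 4) = 1/4: g(17/4) = 7985/976.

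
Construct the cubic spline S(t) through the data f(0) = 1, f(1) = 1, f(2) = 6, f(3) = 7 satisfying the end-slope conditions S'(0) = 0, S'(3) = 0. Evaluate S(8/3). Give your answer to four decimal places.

Let σ_i = S''(x_i). Step sizes h_i = 1, 1, 1; slopes of the chords Δ_i = (y_(i+1) - y_i)/h_i = 0, 5, 1.
  1·σ_0 + 4·σ_1 + 1·σ_2 = 6(Δ_1 - Δ_0) = 30
  1·σ_1 + 4·σ_2 + 1·σ_3 = 6(Δ_2 - Δ_1) = -24
Clamped end conditions give two more equations: 2h_0·σ_0 + h_0·σ_1 = 6(Δ_0 - S'(0)) = 0 and h_2·σ_2 + 2h_2·σ_3 = 6(S'(3) - Δ_2) = -6.
Forward elimination and back-substitution give σ_0 = -28/5, σ_1 = 56/5, σ_2 = -46/5, σ_3 = 8/5.
On [2, 3], S(t) = 6 + 19/5·(t - 2) - 23/5·(t - 2)² + 9/5·(t - 2)³.
With (t - 2) = 2/3: S(8/3) = 316/45.

7.0222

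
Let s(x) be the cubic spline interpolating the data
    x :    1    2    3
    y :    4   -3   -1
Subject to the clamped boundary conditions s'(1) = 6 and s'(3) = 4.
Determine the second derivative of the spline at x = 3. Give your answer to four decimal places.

Let m_i = s''(x_i). Step sizes h_i = 1, 1; slopes of the chords Δ_i = (y_(i+1) - y_i)/h_i = -7, 2.
  1·m_0 + 4·m_1 + 1·m_2 = 6(Δ_1 - Δ_0) = 54
Clamped end conditions give two more equations: 2h_0·m_0 + h_0·m_1 = 6(Δ_0 - s'(1)) = -78 and h_1·m_1 + 2h_1·m_2 = 6(s'(3) - Δ_1) = 12.
Solving the tridiagonal system: m_0 = -107/2, m_1 = 29, m_2 = -17/2.

-8.5000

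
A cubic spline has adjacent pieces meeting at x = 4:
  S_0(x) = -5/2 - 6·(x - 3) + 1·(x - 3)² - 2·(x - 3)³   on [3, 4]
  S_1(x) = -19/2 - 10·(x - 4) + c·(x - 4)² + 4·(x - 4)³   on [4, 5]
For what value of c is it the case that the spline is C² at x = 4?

S_0''(x) = 2 - 12·(x - 3), so S_0''(4) = -10. On the right, S_1''(4) = 2c, so c = -5.

-5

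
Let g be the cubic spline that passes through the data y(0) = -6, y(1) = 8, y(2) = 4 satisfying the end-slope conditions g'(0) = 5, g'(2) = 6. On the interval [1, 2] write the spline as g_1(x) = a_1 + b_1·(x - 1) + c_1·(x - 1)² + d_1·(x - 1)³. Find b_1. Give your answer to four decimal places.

With M_i denoting the second derivative at x_i, h_i = 1, 1, and Δ_i = (y_(i+1) − y_i)/h_i = 14, -4:
  1·M_0 + 4·M_1 + 1·M_2 = 6(Δ_1 - Δ_0) = -108
Clamped end conditions give two more equations: 2h_0·M_0 + h_0·M_1 = 6(Δ_0 - g'(0)) = 54 and h_1·M_1 + 2h_1·M_2 = 6(g'(2) - Δ_1) = 60.
Forward elimination and back-substitution give M_0 = 109/2, M_1 = -55, M_2 = 115/2.
On [1, 2], with g_1(x) = a_1 + b_1·(x - 1) + c_1·(x - 1)² + d_1·(x - 1)³: c_1 = M_1/2 = -55/2, d_1 = (M_2 - M_1)/(6h_1) = 75/4, b_1 = Δ_1 - h_1(2M_1 + M_2)/6 = 19/4.

4.7500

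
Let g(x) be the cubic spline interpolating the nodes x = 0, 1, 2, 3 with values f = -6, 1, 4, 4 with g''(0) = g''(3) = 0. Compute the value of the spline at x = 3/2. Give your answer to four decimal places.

3.0250

Let σ_i = g''(x_i). Step sizes h_i = 1, 1, 1; slopes of the chords Δ_i = (y_(i+1) - y_i)/h_i = 7, 3, 0.
  1·σ_0 + 4·σ_1 + 1·σ_2 = 6(Δ_1 - Δ_0) = -24
  1·σ_1 + 4·σ_2 + 1·σ_3 = 6(Δ_2 - Δ_1) = -18
Natural end conditions: σ_0 = σ_3 = 0.
Hence σ_0 = 0, σ_1 = -26/5, σ_2 = -16/5, σ_3 = 0.
On [1, 2], g(x) = 1 + 79/15·(x - 1) - 13/5·(x - 1)² + 1/3·(x - 1)³.
With (x - 1) = 1/2: g(3/2) = 121/40.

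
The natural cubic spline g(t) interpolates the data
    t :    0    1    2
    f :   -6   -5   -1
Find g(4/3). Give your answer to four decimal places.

Write M_i for g''(x_i). With h_i = 1, 1 and divided differences Δ_i = 1, 4, the continuity of g' gives the tridiagonal system
  1·M_0 + 4·M_1 + 1·M_2 = 6(Δ_1 - Δ_0) = 18
Natural end conditions: M_0 = M_2 = 0.
Solving the tridiagonal system: M_0 = 0, M_1 = 9/2, M_2 = 0.
On [1, 2], g(t) = -5 + 5/2·(t - 1) + 9/4·(t - 1)² - 3/4·(t - 1)³.
With (t - 1) = 1/3: g(4/3) = -71/18.

-3.9444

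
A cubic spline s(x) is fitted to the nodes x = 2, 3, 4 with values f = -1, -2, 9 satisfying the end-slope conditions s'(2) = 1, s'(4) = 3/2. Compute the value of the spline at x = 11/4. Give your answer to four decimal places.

-2.7637

Let m_i = s''(x_i). Step sizes h_i = 1, 1; slopes of the chords Δ_i = (y_(i+1) - y_i)/h_i = -1, 11.
  1·m_0 + 4·m_1 + 1·m_2 = 6(Δ_1 - Δ_0) = 72
Clamped end conditions give two more equations: 2h_0·m_0 + h_0·m_1 = 6(Δ_0 - s'(2)) = -12 and h_1·m_1 + 2h_1·m_2 = 6(s'(4) - Δ_1) = -57.
Forward elimination and back-substitution give m_0 = -95/4, m_1 = 71/2, m_2 = -185/4.
On [2, 3], s(x) = -1 + 1·(x - 2) - 95/8·(x - 2)² + 79/8·(x - 2)³.
With (x - 2) = 3/4: s(11/4) = -1415/512.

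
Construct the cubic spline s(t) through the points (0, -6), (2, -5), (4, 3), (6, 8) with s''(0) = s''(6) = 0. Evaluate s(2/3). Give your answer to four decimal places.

Let M_i = s''(x_i). Step sizes h_i = 2, 2, 2; slopes of the chords Δ_i = (y_(i+1) - y_i)/h_i = 1/2, 4, 5/2.
  2·M_0 + 8·M_1 + 2·M_2 = 6(Δ_1 - Δ_0) = 21
  2·M_1 + 8·M_2 + 2·M_3 = 6(Δ_2 - Δ_1) = -9
Natural end conditions: M_0 = M_3 = 0.
Solving: M_0 = 0, M_1 = 31/10, M_2 = -19/10, M_3 = 0.
On [0, 2], s(t) = -6 - 8/15·t + 0·t² + 31/120·t³.
With t = 2/3: s(2/3) = -2543/405.

-6.2790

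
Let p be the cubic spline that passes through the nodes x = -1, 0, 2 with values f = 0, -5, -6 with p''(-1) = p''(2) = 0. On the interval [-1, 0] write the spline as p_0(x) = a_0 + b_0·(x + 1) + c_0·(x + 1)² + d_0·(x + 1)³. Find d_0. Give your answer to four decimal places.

0.7500

Put m_i = p'' at the i-th knot. Here h = (1, 2) and Δ = (-5, -1/2), so the interior equations h_(i-1)·m_(i-1) + 2(h_(i-1)+h_i)·m_i + h_i·m_(i+1) = 6(Δ_i − Δ_(i-1)) read
  1·m_0 + 6·m_1 + 2·m_2 = 6(Δ_1 - Δ_0) = 27
Natural end conditions: m_0 = m_2 = 0.
Solving: m_0 = 0, m_1 = 9/2, m_2 = 0.
On [-1, 0], with p_0(x) = a_0 + b_0·(x + 1) + c_0·(x + 1)² + d_0·(x + 1)³: c_0 = m_0/2 = 0, d_0 = (m_1 - m_0)/(6h_0) = 3/4, b_0 = Δ_0 - h_0(2m_0 + m_1)/6 = -23/4.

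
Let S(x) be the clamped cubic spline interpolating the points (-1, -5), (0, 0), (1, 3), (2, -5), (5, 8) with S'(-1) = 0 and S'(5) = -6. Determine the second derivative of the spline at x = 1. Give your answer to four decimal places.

-20.9074

Put M_i = S'' at the i-th knot. Here h = (1, 1, 1, 3) and Δ = (5, 3, -8, 13/3), so the interior equations h_(i-1)·M_(i-1) + 2(h_(i-1)+h_i)·M_i + h_i·M_(i+1) = 6(Δ_i − Δ_(i-1)) read
  1·M_0 + 4·M_1 + 1·M_2 = 6(Δ_1 - Δ_0) = -12
  1·M_1 + 4·M_2 + 1·M_3 = 6(Δ_2 - Δ_1) = -66
  1·M_2 + 8·M_3 + 3·M_4 = 6(Δ_3 - Δ_2) = 74
Clamped end conditions give two more equations: 2h_0·M_0 + h_0·M_1 = 6(Δ_0 - S'(-1)) = 30 and h_3·M_3 + 2h_3·M_4 = 6(S'(5) - Δ_3) = -62.
Forward elimination and back-substitution give M_0 = 857/54, M_1 = -47/27, M_2 = -1129/54, M_3 = 523/27, M_4 = -1081/54.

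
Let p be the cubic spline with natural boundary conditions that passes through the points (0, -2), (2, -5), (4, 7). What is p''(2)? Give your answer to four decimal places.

5.6250

With M_i denoting the second derivative at x_i, h_i = 2, 2, and Δ_i = (y_(i+1) − y_i)/h_i = -3/2, 6:
  2·M_0 + 8·M_1 + 2·M_2 = 6(Δ_1 - Δ_0) = 45
Natural end conditions: M_0 = M_2 = 0.
Hence M_0 = 0, M_1 = 45/8, M_2 = 0.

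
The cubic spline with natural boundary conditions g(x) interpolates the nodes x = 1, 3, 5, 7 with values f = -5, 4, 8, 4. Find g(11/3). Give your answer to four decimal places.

Let M_i = g''(x_i). Step sizes h_i = 2, 2, 2; slopes of the chords Δ_i = (y_(i+1) - y_i)/h_i = 9/2, 2, -2.
  2·M_0 + 8·M_1 + 2·M_2 = 6(Δ_1 - Δ_0) = -15
  2·M_1 + 8·M_2 + 2·M_3 = 6(Δ_2 - Δ_1) = -24
Natural end conditions: M_0 = M_3 = 0.
Solving the tridiagonal system: M_0 = 0, M_1 = -6/5, M_2 = -27/10, M_3 = 0.
On [3, 5], g(x) = 4 + 37/10·(x - 3) - 3/5·(x - 3)² - 1/8·(x - 3)³.
With (x - 3) = 2/3: g(11/3) = 832/135.

6.1630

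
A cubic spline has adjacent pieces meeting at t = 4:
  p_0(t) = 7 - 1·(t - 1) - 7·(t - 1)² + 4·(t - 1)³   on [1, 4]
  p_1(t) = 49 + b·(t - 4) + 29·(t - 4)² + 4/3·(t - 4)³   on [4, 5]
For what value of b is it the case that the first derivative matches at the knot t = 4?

65

p_0'(t) = -1 - 14·(t - 1) + 12·(t - 1)², so p_0'(4) = 65. On the right, p_1'(4) = b, so b = 65.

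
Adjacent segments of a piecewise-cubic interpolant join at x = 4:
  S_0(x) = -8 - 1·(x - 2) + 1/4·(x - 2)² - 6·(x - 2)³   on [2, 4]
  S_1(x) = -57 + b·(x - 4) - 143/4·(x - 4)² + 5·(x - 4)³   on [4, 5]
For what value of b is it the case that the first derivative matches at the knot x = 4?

S_0'(x) = -1 + 1/2·(x - 2) - 18·(x - 2)², so S_0'(4) = -72. On the right, S_1'(4) = b, so b = -72.

-72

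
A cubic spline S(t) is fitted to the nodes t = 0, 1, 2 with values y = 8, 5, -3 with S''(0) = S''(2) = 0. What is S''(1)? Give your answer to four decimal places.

-7.5000

Write m_i for S''(x_i). With h_i = 1, 1 and divided differences Δ_i = -3, -8, the continuity of S' gives the tridiagonal system
  1·m_0 + 4·m_1 + 1·m_2 = 6(Δ_1 - Δ_0) = -30
Natural end conditions: m_0 = m_2 = 0.
Solving: m_0 = 0, m_1 = -15/2, m_2 = 0.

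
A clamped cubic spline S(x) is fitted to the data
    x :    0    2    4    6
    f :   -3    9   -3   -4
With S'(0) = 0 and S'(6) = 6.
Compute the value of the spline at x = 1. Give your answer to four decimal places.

Put M_i = S'' at the i-th knot. Here h = (2, 2, 2) and Δ = (6, -6, -1/2), so the interior equations h_(i-1)·M_(i-1) + 2(h_(i-1)+h_i)·M_i + h_i·M_(i+1) = 6(Δ_i − Δ_(i-1)) read
  2·M_0 + 8·M_1 + 2·M_2 = 6(Δ_1 - Δ_0) = -72
  2·M_1 + 8·M_2 + 2·M_3 = 6(Δ_2 - Δ_1) = 33
Clamped end conditions give two more equations: 2h_0·M_0 + h_0·M_1 = 6(Δ_0 - S'(0)) = 36 and h_2·M_2 + 2h_2·M_3 = 6(S'(6) - Δ_2) = 39.
Solving the tridiagonal system: M_0 = 163/10, M_1 = -73/5, M_2 = 61/10, M_3 = 67/10.
On [0, 2], S(x) = -3 + 0·x + 163/20·x² - 103/40·x³.
With x = 1: S(1) = 103/40.

2.5750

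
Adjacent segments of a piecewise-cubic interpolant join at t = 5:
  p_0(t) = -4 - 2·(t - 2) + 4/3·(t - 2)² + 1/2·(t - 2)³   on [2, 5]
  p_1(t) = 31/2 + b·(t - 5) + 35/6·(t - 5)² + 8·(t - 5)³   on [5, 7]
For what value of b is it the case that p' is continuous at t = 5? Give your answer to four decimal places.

19.5000

p_0'(t) = -2 + 8/3·(t - 2) + 3/2·(t - 2)², so p_0'(5) = 39/2. On the right, p_1'(5) = b, so b = 39/2.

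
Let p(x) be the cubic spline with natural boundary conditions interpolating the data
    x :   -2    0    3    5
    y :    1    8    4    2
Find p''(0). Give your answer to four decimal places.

-3.2527

With M_i denoting the second derivative at x_i, h_i = 2, 3, 2, and Δ_i = (y_(i+1) − y_i)/h_i = 7/2, -4/3, -1:
  2·M_0 + 10·M_1 + 3·M_2 = 6(Δ_1 - Δ_0) = -29
  3·M_1 + 10·M_2 + 2·M_3 = 6(Δ_2 - Δ_1) = 2
Natural end conditions: M_0 = M_3 = 0.
Forward elimination and back-substitution give M_0 = 0, M_1 = -296/91, M_2 = 107/91, M_3 = 0.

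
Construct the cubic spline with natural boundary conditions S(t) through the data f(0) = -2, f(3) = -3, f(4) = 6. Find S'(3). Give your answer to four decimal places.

With σ_i denoting the second derivative at x_i, h_i = 3, 1, and Δ_i = (y_(i+1) − y_i)/h_i = -1/3, 9:
  3·σ_0 + 8·σ_1 + 1·σ_2 = 6(Δ_1 - Δ_0) = 56
Natural end conditions: σ_0 = σ_2 = 0.
Forward elimination and back-substitution give σ_0 = 0, σ_1 = 7, σ_2 = 0.
On [3, 4], S'(t) = b_1 + 2c_1·(t - 3) + 3d_1·(t - 3)² with b_1 = Δ_1 - h_1(2σ_1 + σ_2)/6 = 20/3, c_1 = σ_1/2 = 7/2, d_1 = (σ_2 - σ_1)/(6h_1) = -7/6. So S'(3) = 20/3.

6.6667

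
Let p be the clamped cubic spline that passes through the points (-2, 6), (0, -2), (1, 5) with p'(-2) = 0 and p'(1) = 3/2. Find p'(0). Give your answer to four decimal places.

4.5000

Let σ_i = p''(x_i). Step sizes h_i = 2, 1; slopes of the chords Δ_i = (y_(i+1) - y_i)/h_i = -4, 7.
  2·σ_0 + 6·σ_1 + 1·σ_2 = 6(Δ_1 - Δ_0) = 66
Clamped end conditions give two more equations: 2h_0·σ_0 + h_0·σ_1 = 6(Δ_0 - p'(-2)) = -24 and h_1·σ_1 + 2h_1·σ_2 = 6(p'(1) - Δ_1) = -33.
Forward elimination and back-substitution give σ_0 = -33/2, σ_1 = 21, σ_2 = -27.
On [0, 1], p'(x) = b_1 + 2c_1·x + 3d_1·x² with b_1 = Δ_1 - h_1(2σ_1 + σ_2)/6 = 9/2, c_1 = σ_1/2 = 21/2, d_1 = (σ_2 - σ_1)/(6h_1) = -8. So p'(0) = 9/2.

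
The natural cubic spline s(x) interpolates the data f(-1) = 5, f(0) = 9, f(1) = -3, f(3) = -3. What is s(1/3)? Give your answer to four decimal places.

5.9147

Let σ_i = s''(x_i). Step sizes h_i = 1, 1, 2; slopes of the chords Δ_i = (y_(i+1) - y_i)/h_i = 4, -12, 0.
  1·σ_0 + 4·σ_1 + 1·σ_2 = 6(Δ_1 - Δ_0) = -96
  1·σ_1 + 6·σ_2 + 2·σ_3 = 6(Δ_2 - Δ_1) = 72
Natural end conditions: σ_0 = σ_3 = 0.
Forward elimination and back-substitution give σ_0 = 0, σ_1 = -648/23, σ_2 = 384/23, σ_3 = 0.
On [0, 1], s(x) = 9 - 124/23·x - 324/23·x² + 172/23·x³.
With x = 1/3: s(1/3) = 3673/621.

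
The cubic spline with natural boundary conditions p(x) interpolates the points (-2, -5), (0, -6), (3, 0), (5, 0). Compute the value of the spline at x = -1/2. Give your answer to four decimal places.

-6.1971

Write m_i for p''(x_i). With h_i = 2, 3, 2 and divided differences Δ_i = -1/2, 2, 0, the continuity of p' gives the tridiagonal system
  2·m_0 + 10·m_1 + 3·m_2 = 6(Δ_1 - Δ_0) = 15
  3·m_1 + 10·m_2 + 2·m_3 = 6(Δ_2 - Δ_1) = -12
Natural end conditions: m_0 = m_3 = 0.
Solving: m_0 = 0, m_1 = 186/91, m_2 = -165/91, m_3 = 0.
On [-2, 0], p(x) = -5 - 215/182·(x + 2) + 0·(x + 2)² + 31/182·(x + 2)³.
With (x + 2) = 3/2: p(-1/2) = -1289/208.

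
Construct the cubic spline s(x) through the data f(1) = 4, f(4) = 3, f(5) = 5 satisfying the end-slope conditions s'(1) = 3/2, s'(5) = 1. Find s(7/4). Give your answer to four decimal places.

Let m_i = s''(x_i). Step sizes h_i = 3, 1; slopes of the chords Δ_i = (y_(i+1) - y_i)/h_i = -1/3, 2.
  3·m_0 + 8·m_1 + 1·m_2 = 6(Δ_1 - Δ_0) = 14
Clamped end conditions give two more equations: 2h_0·m_0 + h_0·m_1 = 6(Δ_0 - s'(1)) = -11 and h_1·m_1 + 2h_1·m_2 = 6(s'(5) - Δ_1) = -6.
Forward elimination and back-substitution give m_0 = -89/24, m_1 = 15/4, m_2 = -39/8.
On [1, 4], s(x) = 4 + 3/2·(x - 1) - 89/48·(x - 1)² + 179/432·(x - 1)³.
With (x - 1) = 3/4: s(7/4) = 4359/1024.

4.2568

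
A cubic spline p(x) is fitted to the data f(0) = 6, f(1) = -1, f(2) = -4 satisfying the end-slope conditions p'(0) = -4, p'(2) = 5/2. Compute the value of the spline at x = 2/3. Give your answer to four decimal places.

With M_i denoting the second derivative at x_i, h_i = 1, 1, and Δ_i = (y_(i+1) − y_i)/h_i = -7, -3:
  1·M_0 + 4·M_1 + 1·M_2 = 6(Δ_1 - Δ_0) = 24
Clamped end conditions give two more equations: 2h_0·M_0 + h_0·M_1 = 6(Δ_0 - p'(0)) = -18 and h_1·M_1 + 2h_1·M_2 = 6(p'(2) - Δ_1) = 33.
Hence M_0 = -47/4, M_1 = 11/2, M_2 = 55/4.
On [0, 1], p(x) = 6 - 4·x - 47/8·x² + 23/8·x³.
With x = 2/3: p(2/3) = 85/54.

1.5741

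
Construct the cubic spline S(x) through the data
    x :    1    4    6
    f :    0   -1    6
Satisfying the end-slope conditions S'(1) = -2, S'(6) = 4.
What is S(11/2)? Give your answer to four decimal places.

Let m_i = S''(x_i). Step sizes h_i = 3, 2; slopes of the chords Δ_i = (y_(i+1) - y_i)/h_i = -1/3, 7/2.
  3·m_0 + 10·m_1 + 2·m_2 = 6(Δ_1 - Δ_0) = 23
Clamped end conditions give two more equations: 2h_0·m_0 + h_0·m_1 = 6(Δ_0 - S'(1)) = 10 and h_1·m_1 + 2h_1·m_2 = 6(S'(6) - Δ_1) = 3.
Forward elimination and back-substitution give m_0 = 17/30, m_1 = 11/5, m_2 = -7/20.
On [4, 6], S(x) = -1 + 43/20·(x - 4) + 11/10·(x - 4)² - 17/80·(x - 4)³.
With (x - 4) = 3/2: S(11/2) = 2549/640.

3.9828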